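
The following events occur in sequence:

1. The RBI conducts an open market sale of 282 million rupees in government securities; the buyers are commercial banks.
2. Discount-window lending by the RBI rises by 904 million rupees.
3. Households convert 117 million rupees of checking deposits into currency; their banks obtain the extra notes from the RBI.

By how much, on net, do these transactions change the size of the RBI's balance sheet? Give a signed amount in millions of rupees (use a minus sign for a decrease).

+622 million

RBI balance sheet:
  Assets:      Securities −282M, Loans to banks +904M
  Liabilities: Bank reserves +505M, Currency in circulation +117M
Commercial banking system:
  Assets:      Reserves at CB +505M, Securities +282M
  Liabilities: Checkable deposits −117M, Borrowings from CB +904M
Change in total RBI assets = +622 million.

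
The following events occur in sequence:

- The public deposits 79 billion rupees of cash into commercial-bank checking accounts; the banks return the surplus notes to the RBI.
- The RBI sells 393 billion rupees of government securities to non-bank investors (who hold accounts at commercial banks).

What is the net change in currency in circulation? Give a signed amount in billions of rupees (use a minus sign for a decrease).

-79 billion

Currency deposit 79 billion rupees: notes return to the central bank → −79B.
Asset sale (to non-banks) 393 billion rupees: no currency enters or leaves circulation → 0.
Net: −79 + 0 = -79 billion.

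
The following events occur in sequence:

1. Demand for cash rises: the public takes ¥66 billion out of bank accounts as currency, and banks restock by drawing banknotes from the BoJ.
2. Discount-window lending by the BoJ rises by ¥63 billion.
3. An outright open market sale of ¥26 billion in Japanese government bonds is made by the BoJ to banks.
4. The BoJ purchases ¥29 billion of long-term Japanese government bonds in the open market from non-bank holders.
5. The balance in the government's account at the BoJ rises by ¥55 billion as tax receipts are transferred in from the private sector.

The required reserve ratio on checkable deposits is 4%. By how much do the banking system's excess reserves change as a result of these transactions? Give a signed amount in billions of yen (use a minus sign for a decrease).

-¥51.32 billion

Currency withdrawal ¥66 billion: reserves −¥66B, deposits −¥66B.
Discount-window loan ¥63 billion: reserves +¥63B, deposits 0.
OMO sale (to banks) ¥26 billion: reserves −¥26B, deposits 0.
Asset purchase (from non-banks) ¥29 billion: reserves +¥29B, deposits +¥29B.
Government account inflow ¥55 billion: reserves −¥55B, deposits −¥55B.
Totals: Δreserves = −¥55B, Δdeposits = −¥92B.
Δrequired reserves = 4% × −¥92B = −¥3.68B.
Δexcess reserves = Δreserves − Δrequired = −¥55B − (−¥3.68B) = -¥51.32 billion.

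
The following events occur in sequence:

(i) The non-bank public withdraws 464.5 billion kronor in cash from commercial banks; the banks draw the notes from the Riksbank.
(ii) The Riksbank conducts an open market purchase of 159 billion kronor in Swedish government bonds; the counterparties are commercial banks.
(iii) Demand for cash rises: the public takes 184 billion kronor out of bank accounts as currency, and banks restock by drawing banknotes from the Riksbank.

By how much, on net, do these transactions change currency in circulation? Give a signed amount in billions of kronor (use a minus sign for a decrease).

Currency withdrawal 464.5 billion kronor: notes leave the central bank → +464.5B.
OMO purchase (from banks) 159 billion kronor: no currency enters or leaves circulation → 0.
Currency withdrawal 184 billion kronor: notes leave the central bank → +184B.
Net: 464.5 + 0 + 184 = +648.5 billion.

+648.5 billion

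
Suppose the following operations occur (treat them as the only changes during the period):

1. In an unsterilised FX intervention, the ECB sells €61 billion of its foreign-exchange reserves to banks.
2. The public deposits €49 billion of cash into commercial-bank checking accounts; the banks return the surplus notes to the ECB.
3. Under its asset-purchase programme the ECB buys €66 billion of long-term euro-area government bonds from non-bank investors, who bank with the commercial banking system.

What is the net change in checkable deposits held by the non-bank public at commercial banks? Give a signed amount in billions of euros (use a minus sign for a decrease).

+€115 billion

ECB balance sheet:
  Assets:      Securities +€66B, Foreign assets −€61B
  Liabilities: Bank reserves +€54B, Currency in circulation −€49B
Commercial banking system:
  Assets:      Reserves at CB +€54B, Foreign assets +€61B
  Liabilities: Checkable deposits +€115B
So the change in checkable deposits held by the non-bank public at commercial banks is +€115 billion.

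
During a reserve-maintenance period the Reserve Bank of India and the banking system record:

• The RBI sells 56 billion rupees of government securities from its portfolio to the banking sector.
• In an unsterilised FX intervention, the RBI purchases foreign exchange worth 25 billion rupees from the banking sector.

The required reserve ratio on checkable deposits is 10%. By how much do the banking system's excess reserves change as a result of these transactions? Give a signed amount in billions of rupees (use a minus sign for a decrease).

-31 billion

OMO sale (to banks) 56 billion rupees: reserves −56B, deposits 0.
FX purchase 25 billion rupees: reserves +25B, deposits 0.
Totals: Δreserves = −31B, Δdeposits = 0.
Δrequired reserves = 10% × 0 = 0.
Δexcess reserves = Δreserves − Δrequired = −31B − (0) = -31 billion.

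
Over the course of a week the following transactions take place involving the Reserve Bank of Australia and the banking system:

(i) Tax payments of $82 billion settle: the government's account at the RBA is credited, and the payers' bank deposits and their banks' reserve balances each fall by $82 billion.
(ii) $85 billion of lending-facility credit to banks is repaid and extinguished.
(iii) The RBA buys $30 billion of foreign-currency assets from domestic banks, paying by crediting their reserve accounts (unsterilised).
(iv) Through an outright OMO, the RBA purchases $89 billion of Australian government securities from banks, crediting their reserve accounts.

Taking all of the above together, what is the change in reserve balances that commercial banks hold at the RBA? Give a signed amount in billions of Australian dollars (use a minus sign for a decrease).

-$48 billion

RBA balance sheet:
  Assets:      Securities +$89B, Loans to banks −$85B, Foreign assets +$30B
  Liabilities: Bank reserves −$48B, Government deposits +$82B
Commercial banking system:
  Assets:      Reserves at CB −$48B, Securities −$89B, Foreign assets −$30B
  Liabilities: Checkable deposits −$82B, Borrowings from CB −$85B
So the change in reserve balances that commercial banks hold at the RBA is -$48 billion.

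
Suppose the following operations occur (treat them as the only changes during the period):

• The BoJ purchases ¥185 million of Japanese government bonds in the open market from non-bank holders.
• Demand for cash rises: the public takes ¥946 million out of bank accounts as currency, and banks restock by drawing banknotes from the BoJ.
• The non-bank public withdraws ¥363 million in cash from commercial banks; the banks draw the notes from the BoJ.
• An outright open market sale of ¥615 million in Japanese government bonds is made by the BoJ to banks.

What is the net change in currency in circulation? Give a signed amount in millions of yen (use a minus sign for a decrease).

+¥1309 million

BoJ balance sheet:
  Assets:      Securities −¥430M
  Liabilities: Bank reserves −¥1739M, Currency in circulation +¥1309M
So the change in currency in circulation is +¥1309 million.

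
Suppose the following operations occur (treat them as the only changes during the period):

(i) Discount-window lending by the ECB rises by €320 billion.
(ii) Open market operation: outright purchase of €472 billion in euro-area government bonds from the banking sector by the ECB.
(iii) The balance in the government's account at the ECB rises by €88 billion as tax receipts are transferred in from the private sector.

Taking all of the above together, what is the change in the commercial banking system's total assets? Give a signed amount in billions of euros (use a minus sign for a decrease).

ECB balance sheet:
  Assets:      Securities +€472B, Loans to banks +€320B
  Liabilities: Bank reserves +€704B, Government deposits +€88B
Commercial banking system:
  Assets:      Reserves at CB +€704B, Securities −€472B
  Liabilities: Checkable deposits −€88B, Borrowings from CB +€320B
Change in total bank assets = +€232 billion.

+€232 billion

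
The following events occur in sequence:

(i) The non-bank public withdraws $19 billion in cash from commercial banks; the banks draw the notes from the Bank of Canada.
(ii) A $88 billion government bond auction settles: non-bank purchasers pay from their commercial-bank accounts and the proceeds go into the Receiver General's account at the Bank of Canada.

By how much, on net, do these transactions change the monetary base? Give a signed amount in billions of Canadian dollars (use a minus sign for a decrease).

-$88 billion

Bank of Canada balance sheet:
  Assets:      no change
  Liabilities: Bank reserves −$107B, Currency in circulation +$19B, Government deposits +$88B
Monetary base = currency + reserves: +$19B + (−$107B) = -$88 billion.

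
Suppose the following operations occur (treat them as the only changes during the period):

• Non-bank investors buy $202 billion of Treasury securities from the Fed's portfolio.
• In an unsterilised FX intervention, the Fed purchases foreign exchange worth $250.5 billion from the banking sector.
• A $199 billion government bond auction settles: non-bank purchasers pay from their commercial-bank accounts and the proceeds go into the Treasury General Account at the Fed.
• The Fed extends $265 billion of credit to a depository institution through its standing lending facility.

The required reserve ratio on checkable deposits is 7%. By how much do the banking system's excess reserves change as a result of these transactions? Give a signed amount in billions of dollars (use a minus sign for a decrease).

+$142.57 billion

Asset sale (to non-banks) $202 billion: reserves −$202B, deposits −$202B.
FX purchase $250.5 billion: reserves +$250.5B, deposits 0.
Government account inflow $199 billion: reserves −$199B, deposits −$199B.
Discount-window loan $265 billion: reserves +$265B, deposits 0.
Totals: Δreserves = +$114.5B, Δdeposits = −$401B.
Δrequired reserves = 7% × −$401B = −$28.07B.
Δexcess reserves = Δreserves − Δrequired = +$114.5B − (−$28.07B) = +$142.57 billion.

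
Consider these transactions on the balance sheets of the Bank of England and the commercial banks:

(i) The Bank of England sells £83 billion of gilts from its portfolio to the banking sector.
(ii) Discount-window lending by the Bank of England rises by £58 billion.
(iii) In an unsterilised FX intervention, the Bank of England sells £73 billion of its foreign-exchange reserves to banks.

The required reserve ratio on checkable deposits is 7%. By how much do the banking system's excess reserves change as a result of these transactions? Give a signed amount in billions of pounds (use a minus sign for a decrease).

-£98 billion

OMO sale (to banks) £83 billion: reserves −£83B, deposits 0.
Discount-window loan £58 billion: reserves +£58B, deposits 0.
FX sale £73 billion: reserves −£73B, deposits 0.
Totals: Δreserves = −£98B, Δdeposits = 0.
Δrequired reserves = 7% × 0 = 0.
Δexcess reserves = Δreserves − Δrequired = −£98B − (0) = -£98 billion.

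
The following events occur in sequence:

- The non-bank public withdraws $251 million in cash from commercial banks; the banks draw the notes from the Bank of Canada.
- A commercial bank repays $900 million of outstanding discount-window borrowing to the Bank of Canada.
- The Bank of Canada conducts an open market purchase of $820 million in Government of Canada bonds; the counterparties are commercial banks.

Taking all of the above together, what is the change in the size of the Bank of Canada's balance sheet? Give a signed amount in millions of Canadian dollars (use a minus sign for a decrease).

-$80 million

Bank of Canada balance sheet:
  Assets:      Securities +$820M, Loans to banks −$900M
  Liabilities: Bank reserves −$331M, Currency in circulation +$251M
Commercial banking system:
  Assets:      Reserves at CB −$331M, Securities −$820M
  Liabilities: Checkable deposits −$251M, Borrowings from CB −$900M
Change in total Bank of Canada assets = -$80 million.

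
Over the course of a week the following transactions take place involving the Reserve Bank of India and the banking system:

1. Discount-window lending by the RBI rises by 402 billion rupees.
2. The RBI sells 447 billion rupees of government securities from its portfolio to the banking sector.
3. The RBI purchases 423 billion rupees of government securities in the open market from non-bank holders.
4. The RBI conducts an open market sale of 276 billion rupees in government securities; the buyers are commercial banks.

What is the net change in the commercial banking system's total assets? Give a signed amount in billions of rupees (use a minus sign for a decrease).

+825 billion

Discount-window loan 402 billion rupees: bank balance sheets expand → +402B.
OMO sale (to banks) 447 billion rupees: just an asset swap on bank balance sheets → 0.
Asset purchase (from non-banks) 423 billion rupees: bank balance sheets expand → +423B.
OMO sale (to banks) 276 billion rupees: just an asset swap on bank balance sheets → 0.
Net: 402 + 0 + 423 + 0 = +825 billion.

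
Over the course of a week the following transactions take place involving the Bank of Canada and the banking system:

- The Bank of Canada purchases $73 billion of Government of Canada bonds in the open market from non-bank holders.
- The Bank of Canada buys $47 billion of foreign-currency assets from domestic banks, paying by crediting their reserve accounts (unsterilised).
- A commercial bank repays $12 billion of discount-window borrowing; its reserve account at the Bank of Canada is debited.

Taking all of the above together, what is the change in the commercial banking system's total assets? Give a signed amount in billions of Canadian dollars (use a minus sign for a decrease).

+$61 billion

Asset purchase (from non-banks) $73 billion: bank balance sheets expand → +$73B.
FX purchase $47 billion: just an asset swap on bank balance sheets → 0.
Discount-window repayment $12 billion: bank balance sheets shrink → −$12B.
Net: 73 + 0 − 12 = +$61 billion.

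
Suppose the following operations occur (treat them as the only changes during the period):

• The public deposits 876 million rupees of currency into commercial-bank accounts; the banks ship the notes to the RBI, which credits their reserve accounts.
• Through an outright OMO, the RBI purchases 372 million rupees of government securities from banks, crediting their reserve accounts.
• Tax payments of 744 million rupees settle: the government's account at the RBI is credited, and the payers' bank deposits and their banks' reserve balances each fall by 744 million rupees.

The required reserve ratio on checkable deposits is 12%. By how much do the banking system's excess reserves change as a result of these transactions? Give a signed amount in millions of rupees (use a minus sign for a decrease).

+488.16 million

Currency deposit 876 million rupees: reserves +876M, deposits +876M.
OMO purchase (from banks) 372 million rupees: reserves +372M, deposits 0.
Government account inflow 744 million rupees: reserves −744M, deposits −744M.
Totals: Δreserves = +504M, Δdeposits = +132M.
Δrequired reserves = 12% × +132M = +15.84M.
Δexcess reserves = Δreserves − Δrequired = +504M − (+15.84M) = +488.16 million.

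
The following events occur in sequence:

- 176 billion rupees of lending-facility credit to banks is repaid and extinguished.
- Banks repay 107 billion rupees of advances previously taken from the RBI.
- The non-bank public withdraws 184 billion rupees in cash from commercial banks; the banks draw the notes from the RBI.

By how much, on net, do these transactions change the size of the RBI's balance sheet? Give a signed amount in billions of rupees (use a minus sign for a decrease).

Discount-window repayment 176 billion rupees: an RBI asset is shed → −176B.
Discount-window repayment 107 billion rupees: an RBI asset is shed → −107B.
Currency withdrawal 184 billion rupees: only the composition of liabilities changes → 0.
Net: −176 − 107 + 0 = -283 billion.

-283 billion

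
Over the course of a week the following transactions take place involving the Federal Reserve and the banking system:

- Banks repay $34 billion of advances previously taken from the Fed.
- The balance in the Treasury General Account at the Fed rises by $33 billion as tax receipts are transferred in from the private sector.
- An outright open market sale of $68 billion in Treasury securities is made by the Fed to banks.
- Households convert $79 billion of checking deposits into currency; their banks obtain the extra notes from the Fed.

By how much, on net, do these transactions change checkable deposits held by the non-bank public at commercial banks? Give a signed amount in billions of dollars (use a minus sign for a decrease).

Discount-window repayment $34 billion: the counterparty is a bank, so public deposits are unchanged → 0.
Government account inflow $33 billion: non-bank counterparties' bank balances fall → −$33B.
OMO sale (to banks) $68 billion: the counterparty is a bank, so public deposits are unchanged → 0.
Currency withdrawal $79 billion: non-bank counterparties' bank balances fall → −$79B.
Net: 0 − 33 + 0 − 79 = -$112 billion.

-$112 billion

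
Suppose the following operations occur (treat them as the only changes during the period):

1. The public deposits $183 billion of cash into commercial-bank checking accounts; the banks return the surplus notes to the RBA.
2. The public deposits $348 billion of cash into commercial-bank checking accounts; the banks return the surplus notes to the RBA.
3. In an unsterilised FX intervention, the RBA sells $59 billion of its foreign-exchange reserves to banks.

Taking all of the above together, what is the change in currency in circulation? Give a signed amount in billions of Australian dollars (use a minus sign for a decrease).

RBA balance sheet:
  Assets:      Foreign assets −$59B
  Liabilities: Bank reserves +$472B, Currency in circulation −$531B
Commercial banking system:
  Assets:      Reserves at CB +$472B, Foreign assets +$59B
  Liabilities: Checkable deposits +$531B
So the change in currency in circulation is -$531 billion.

-$531 billion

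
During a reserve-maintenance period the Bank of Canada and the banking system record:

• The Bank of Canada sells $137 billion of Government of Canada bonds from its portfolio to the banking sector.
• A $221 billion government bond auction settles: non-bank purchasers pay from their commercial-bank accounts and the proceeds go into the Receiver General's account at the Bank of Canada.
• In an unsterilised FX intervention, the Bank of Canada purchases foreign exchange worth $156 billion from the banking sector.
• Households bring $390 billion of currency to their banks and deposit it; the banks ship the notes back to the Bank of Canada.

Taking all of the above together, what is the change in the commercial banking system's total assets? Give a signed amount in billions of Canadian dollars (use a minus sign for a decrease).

OMO sale (to banks) $137 billion: just an asset swap on bank balance sheets → 0.
Government account inflow $221 billion: bank balance sheets shrink → −$221B.
FX purchase $156 billion: just an asset swap on bank balance sheets → 0.
Currency deposit $390 billion: bank balance sheets expand → +$390B.
Net: 0 − 221 + 0 + 390 = +$169 billion.

+$169 billion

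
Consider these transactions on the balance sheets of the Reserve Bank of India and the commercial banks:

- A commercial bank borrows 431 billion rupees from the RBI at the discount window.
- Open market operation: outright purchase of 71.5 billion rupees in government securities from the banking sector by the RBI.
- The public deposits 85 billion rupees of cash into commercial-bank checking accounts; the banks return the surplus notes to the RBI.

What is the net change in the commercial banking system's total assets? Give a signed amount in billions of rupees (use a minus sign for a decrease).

RBI balance sheet:
  Assets:      Securities +71.5B, Loans to banks +431B
  Liabilities: Bank reserves +587.5B, Currency in circulation −85B
Commercial banking system:
  Assets:      Reserves at CB +587.5B, Securities −71.5B
  Liabilities: Checkable deposits +85B, Borrowings from CB +431B
Change in total bank assets = +516 billion.

+516 billion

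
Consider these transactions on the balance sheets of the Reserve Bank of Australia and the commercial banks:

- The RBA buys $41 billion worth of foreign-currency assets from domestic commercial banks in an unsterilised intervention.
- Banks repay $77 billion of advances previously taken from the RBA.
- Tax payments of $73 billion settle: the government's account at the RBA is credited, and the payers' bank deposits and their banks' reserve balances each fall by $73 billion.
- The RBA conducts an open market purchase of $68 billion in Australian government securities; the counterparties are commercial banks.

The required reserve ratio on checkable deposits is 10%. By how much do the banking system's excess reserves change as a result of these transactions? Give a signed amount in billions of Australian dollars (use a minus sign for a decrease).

-$33.7 billion

FX purchase $41 billion: reserves +$41B, deposits 0.
Discount-window repayment $77 billion: reserves −$77B, deposits 0.
Government account inflow $73 billion: reserves −$73B, deposits −$73B.
OMO purchase (from banks) $68 billion: reserves +$68B, deposits 0.
Totals: Δreserves = −$41B, Δdeposits = −$73B.
Δrequired reserves = 10% × −$73B = −$7.3B.
Δexcess reserves = Δreserves − Δrequired = −$41B − (−$7.3B) = -$33.7 billion.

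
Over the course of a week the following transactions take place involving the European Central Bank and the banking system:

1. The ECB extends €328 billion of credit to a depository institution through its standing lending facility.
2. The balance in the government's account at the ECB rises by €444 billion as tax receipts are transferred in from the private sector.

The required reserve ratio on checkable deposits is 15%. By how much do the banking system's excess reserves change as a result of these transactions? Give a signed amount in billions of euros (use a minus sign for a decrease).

Discount-window loan €328 billion: reserves +€328B, deposits 0.
Government account inflow €444 billion: reserves −€444B, deposits −€444B.
Totals: Δreserves = −€116B, Δdeposits = −€444B.
Δrequired reserves = 15% × −€444B = −€66.6B.
Δexcess reserves = Δreserves − Δrequired = −€116B − (−€66.6B) = -€49.4 billion.

-€49.4 billion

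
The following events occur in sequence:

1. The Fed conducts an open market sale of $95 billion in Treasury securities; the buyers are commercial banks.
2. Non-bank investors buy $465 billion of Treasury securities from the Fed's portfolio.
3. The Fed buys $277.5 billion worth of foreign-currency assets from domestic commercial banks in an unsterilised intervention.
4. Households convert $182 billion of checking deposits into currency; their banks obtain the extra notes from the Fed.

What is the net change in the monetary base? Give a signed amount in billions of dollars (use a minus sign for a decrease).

-$282.5 billion

OMO sale (to banks) $95 billion: Fed balance sheet contracts → −$95B.
Asset sale (to non-banks) $465 billion: Fed balance sheet contracts → −$465B.
FX purchase $277.5 billion: Fed balance sheet expands → +$277.5B.
Currency withdrawal $182 billion: just a shift between currency and reserves — both are base money → 0.
Net: −95 − 465 + 277.5 + 0 = -$282.5 billion.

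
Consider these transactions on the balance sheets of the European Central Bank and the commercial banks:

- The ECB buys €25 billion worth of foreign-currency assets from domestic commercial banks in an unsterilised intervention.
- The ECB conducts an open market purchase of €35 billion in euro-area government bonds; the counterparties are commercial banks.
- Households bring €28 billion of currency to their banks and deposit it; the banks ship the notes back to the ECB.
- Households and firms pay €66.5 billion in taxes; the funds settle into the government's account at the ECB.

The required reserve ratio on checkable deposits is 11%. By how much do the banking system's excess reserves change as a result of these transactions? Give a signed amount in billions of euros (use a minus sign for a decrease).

+€25.735 billion

FX purchase €25 billion: reserves +€25B, deposits 0.
OMO purchase (from banks) €35 billion: reserves +€35B, deposits 0.
Currency deposit €28 billion: reserves +€28B, deposits +€28B.
Government account inflow €66.5 billion: reserves −€66.5B, deposits −€66.5B.
Totals: Δreserves = +€21.5B, Δdeposits = −€38.5B.
Δrequired reserves = 11% × −€38.5B = −€4.235B.
Δexcess reserves = Δreserves − Δrequired = +€21.5B − (−€4.235B) = +€25.735 billion.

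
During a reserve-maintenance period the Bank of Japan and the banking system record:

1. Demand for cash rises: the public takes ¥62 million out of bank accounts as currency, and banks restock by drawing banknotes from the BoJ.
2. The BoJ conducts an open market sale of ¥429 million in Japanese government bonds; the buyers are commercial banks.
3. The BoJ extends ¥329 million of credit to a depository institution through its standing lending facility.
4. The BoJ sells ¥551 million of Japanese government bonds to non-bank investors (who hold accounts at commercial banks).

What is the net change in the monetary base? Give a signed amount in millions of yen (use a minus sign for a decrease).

-¥651 million

BoJ balance sheet:
  Assets:      Securities −¥980M, Loans to banks +¥329M
  Liabilities: Bank reserves −¥713M, Currency in circulation +¥62M
Commercial banking system:
  Assets:      Reserves at CB −¥713M, Securities +¥429M
  Liabilities: Checkable deposits −¥613M, Borrowings from CB +¥329M
Monetary base = currency + reserves: +¥62M + (−¥713M) = -¥651 million.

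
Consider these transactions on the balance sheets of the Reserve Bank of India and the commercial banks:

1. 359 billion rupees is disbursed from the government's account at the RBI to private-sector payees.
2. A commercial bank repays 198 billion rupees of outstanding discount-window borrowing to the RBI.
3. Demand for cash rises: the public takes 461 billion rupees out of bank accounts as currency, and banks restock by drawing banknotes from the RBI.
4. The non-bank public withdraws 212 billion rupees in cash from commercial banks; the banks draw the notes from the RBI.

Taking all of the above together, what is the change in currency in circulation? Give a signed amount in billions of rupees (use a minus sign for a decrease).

+673 billion

Government spending 359 billion rupees: no currency enters or leaves circulation → 0.
Discount-window repayment 198 billion rupees: no currency enters or leaves circulation → 0.
Currency withdrawal 461 billion rupees: notes leave the central bank → +461B.
Currency withdrawal 212 billion rupees: notes leave the central bank → +212B.
Net: 0 + 0 + 461 + 212 = +673 billion.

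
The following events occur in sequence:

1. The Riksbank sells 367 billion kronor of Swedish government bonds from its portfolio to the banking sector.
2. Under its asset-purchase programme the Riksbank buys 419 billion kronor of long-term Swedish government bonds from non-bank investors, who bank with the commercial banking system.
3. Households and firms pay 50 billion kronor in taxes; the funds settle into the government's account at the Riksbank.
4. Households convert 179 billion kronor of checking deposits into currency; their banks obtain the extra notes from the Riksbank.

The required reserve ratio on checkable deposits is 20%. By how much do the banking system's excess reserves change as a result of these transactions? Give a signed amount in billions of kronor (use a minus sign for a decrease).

OMO sale (to banks) 367 billion kronor: reserves −367B, deposits 0.
Asset purchase (from non-banks) 419 billion kronor: reserves +419B, deposits +419B.
Government account inflow 50 billion kronor: reserves −50B, deposits −50B.
Currency withdrawal 179 billion kronor: reserves −179B, deposits −179B.
Totals: Δreserves = −177B, Δdeposits = +190B.
Δrequired reserves = 20% × +190B = +38B.
Δexcess reserves = Δreserves − Δrequired = −177B − (+38B) = -215 billion.

-215 billion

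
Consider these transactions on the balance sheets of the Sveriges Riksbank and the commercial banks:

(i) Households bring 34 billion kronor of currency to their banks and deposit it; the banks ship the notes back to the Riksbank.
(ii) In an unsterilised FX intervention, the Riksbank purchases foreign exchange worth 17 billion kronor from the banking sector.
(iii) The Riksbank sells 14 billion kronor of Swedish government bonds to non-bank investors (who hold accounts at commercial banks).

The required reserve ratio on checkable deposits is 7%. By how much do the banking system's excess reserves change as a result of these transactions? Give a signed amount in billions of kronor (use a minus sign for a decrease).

Currency deposit 34 billion kronor: reserves +34B, deposits +34B.
FX purchase 17 billion kronor: reserves +17B, deposits 0.
Asset sale (to non-banks) 14 billion kronor: reserves −14B, deposits −14B.
Totals: Δreserves = +37B, Δdeposits = +20B.
Δrequired reserves = 7% × +20B = +1.4B.
Δexcess reserves = Δreserves − Δrequired = +37B − (+1.4B) = +35.6 billion.

+35.6 billion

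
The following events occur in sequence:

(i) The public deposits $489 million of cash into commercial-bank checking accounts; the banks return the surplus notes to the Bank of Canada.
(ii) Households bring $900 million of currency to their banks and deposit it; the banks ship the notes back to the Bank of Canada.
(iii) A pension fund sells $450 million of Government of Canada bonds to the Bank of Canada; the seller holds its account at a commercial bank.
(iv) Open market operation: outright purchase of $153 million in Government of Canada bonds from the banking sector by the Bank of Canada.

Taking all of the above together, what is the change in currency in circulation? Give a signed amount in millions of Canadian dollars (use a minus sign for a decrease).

Bank of Canada balance sheet:
  Assets:      Securities +$603M
  Liabilities: Bank reserves +$1992M, Currency in circulation −$1389M
So the change in currency in circulation is -$1389 million.

-$1389 million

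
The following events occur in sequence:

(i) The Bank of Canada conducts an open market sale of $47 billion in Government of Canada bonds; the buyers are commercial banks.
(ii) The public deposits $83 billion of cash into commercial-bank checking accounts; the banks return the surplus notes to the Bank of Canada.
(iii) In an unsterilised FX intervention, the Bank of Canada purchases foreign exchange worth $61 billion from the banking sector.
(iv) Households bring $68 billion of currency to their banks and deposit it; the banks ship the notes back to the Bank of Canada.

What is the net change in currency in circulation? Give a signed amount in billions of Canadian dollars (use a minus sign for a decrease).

Bank of Canada balance sheet:
  Assets:      Securities −$47B, Foreign assets +$61B
  Liabilities: Bank reserves +$165B, Currency in circulation −$151B
So the change in currency in circulation is -$151 billion.

-$151 billion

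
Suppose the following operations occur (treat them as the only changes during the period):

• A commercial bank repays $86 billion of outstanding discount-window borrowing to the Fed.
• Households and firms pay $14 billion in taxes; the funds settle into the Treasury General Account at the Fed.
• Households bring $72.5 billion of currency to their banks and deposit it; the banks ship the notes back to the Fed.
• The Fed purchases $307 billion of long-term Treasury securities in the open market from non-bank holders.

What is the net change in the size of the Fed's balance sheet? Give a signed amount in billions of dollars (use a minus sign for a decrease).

+$221 billion

Discount-window repayment $86 billion: a Fed asset is shed → −$86B.
Government account inflow $14 billion: only the composition of liabilities changes → 0.
Currency deposit $72.5 billion: only the composition of liabilities changes → 0.
Asset purchase (from non-banks) $307 billion: a Fed asset is acquired → +$307B.
Net: −86 + 0 + 0 + 307 = +$221 billion.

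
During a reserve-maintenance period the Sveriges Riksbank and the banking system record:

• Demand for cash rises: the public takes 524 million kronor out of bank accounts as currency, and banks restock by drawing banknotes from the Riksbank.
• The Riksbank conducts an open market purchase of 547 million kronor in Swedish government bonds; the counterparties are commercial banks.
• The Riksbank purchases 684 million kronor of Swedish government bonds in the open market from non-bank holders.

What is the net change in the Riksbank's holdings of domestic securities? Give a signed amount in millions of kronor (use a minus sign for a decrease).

Currency withdrawal 524 million kronor: the Riksbank's securities portfolio is untouched → 0.
OMO purchase (from banks) 547 million kronor: securities added to the Riksbank's portfolio → +547M.
Asset purchase (from non-banks) 684 million kronor: securities added to the Riksbank's portfolio → +684M.
Net: 0 + 547 + 684 = +1231 million.

+1231 million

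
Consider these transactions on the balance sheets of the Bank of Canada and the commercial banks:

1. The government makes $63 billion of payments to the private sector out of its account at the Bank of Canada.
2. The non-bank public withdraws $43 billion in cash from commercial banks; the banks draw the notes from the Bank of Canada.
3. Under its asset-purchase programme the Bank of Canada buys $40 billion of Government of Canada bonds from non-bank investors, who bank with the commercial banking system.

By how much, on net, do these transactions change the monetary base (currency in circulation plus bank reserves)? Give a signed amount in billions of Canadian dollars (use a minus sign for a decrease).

Government spending $63 billion: a non-base liability converts back to reserves → +$63B.
Currency withdrawal $43 billion: just a shift between currency and reserves — both are base money → 0.
Asset purchase (from non-banks) $40 billion: Bank of Canada balance sheet expands → +$40B.
Net: 63 + 0 + 40 = +$103 billion.

+$103 billion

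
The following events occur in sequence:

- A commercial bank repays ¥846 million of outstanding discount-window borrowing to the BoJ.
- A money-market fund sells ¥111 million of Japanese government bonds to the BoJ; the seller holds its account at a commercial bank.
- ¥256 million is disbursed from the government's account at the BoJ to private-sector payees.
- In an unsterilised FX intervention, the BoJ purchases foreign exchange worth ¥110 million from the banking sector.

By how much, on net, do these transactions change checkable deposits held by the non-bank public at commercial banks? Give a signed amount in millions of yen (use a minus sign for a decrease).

+¥367 million

Discount-window repayment ¥846 million: the counterparty is a bank, so public deposits are unchanged → 0.
Asset purchase (from non-banks) ¥111 million: non-bank counterparties' bank balances rise → +¥111M.
Government spending ¥256 million: non-bank counterparties' bank balances rise → +¥256M.
FX purchase ¥110 million: the counterparty is a bank, so public deposits are unchanged → 0.
Net: 0 + 111 + 256 + 0 = +¥367 million.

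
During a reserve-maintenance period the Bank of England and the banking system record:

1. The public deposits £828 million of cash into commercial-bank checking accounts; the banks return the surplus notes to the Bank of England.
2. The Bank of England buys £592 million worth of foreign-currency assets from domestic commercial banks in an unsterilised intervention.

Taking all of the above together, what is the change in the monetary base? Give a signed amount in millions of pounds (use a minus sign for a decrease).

Bank of England balance sheet:
  Assets:      Foreign assets +£592M
  Liabilities: Bank reserves +£1420M, Currency in circulation −£828M
Monetary base = currency + reserves: −£828M + (+£1420M) = +£592 million.

+£592 million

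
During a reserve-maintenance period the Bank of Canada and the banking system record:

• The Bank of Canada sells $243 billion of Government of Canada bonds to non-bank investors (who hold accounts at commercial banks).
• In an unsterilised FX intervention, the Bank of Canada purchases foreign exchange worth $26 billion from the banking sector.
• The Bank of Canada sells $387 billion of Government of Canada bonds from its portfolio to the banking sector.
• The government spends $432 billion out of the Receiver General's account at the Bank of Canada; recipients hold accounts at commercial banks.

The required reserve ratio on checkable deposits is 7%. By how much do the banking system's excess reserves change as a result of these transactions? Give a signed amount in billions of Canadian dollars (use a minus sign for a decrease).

-$185.23 billion

Asset sale (to non-banks) $243 billion: reserves −$243B, deposits −$243B.
FX purchase $26 billion: reserves +$26B, deposits 0.
OMO sale (to banks) $387 billion: reserves −$387B, deposits 0.
Government spending $432 billion: reserves +$432B, deposits +$432B.
Totals: Δreserves = −$172B, Δdeposits = +$189B.
Δrequired reserves = 7% × +$189B = +$13.23B.
Δexcess reserves = Δreserves − Δrequired = −$172B − (+$13.23B) = -$185.23 billion.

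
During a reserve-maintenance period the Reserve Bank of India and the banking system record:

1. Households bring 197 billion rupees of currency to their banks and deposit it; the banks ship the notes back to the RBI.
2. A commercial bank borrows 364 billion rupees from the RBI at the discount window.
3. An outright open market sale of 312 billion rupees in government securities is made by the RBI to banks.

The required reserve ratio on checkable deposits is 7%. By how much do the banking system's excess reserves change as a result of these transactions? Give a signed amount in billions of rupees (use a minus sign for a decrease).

Currency deposit 197 billion rupees: reserves +197B, deposits +197B.
Discount-window loan 364 billion rupees: reserves +364B, deposits 0.
OMO sale (to banks) 312 billion rupees: reserves −312B, deposits 0.
Totals: Δreserves = +249B, Δdeposits = +197B.
Δrequired reserves = 7% × +197B = +13.79B.
Δexcess reserves = Δreserves − Δrequired = +249B − (+13.79B) = +235.21 billion.

+235.21 billion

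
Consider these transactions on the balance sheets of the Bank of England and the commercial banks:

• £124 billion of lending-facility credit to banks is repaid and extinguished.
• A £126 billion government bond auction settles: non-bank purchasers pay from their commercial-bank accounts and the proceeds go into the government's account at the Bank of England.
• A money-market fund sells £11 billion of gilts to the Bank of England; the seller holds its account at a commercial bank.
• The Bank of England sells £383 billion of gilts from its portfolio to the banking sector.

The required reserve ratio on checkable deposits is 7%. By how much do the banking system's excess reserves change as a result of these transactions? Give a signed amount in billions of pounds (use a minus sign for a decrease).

Discount-window repayment £124 billion: reserves −£124B, deposits 0.
Government account inflow £126 billion: reserves −£126B, deposits −£126B.
Asset purchase (from non-banks) £11 billion: reserves +£11B, deposits +£11B.
OMO sale (to banks) £383 billion: reserves −£383B, deposits 0.
Totals: Δreserves = −£622B, Δdeposits = −£115B.
Δrequired reserves = 7% × −£115B = −£8.05B.
Δexcess reserves = Δreserves − Δrequired = −£622B − (−£8.05B) = -£613.95 billion.

-£613.95 billion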